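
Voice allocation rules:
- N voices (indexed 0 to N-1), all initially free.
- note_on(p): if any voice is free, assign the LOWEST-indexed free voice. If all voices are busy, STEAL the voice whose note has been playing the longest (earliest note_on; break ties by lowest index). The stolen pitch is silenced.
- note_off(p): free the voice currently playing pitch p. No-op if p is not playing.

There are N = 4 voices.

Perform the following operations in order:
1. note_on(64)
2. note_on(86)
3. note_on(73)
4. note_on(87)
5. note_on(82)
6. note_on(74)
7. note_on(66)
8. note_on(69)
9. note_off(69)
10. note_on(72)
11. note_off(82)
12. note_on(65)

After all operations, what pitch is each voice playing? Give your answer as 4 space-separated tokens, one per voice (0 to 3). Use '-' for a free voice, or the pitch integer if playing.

Answer: 65 74 66 72

Derivation:
Op 1: note_on(64): voice 0 is free -> assigned | voices=[64 - - -]
Op 2: note_on(86): voice 1 is free -> assigned | voices=[64 86 - -]
Op 3: note_on(73): voice 2 is free -> assigned | voices=[64 86 73 -]
Op 4: note_on(87): voice 3 is free -> assigned | voices=[64 86 73 87]
Op 5: note_on(82): all voices busy, STEAL voice 0 (pitch 64, oldest) -> assign | voices=[82 86 73 87]
Op 6: note_on(74): all voices busy, STEAL voice 1 (pitch 86, oldest) -> assign | voices=[82 74 73 87]
Op 7: note_on(66): all voices busy, STEAL voice 2 (pitch 73, oldest) -> assign | voices=[82 74 66 87]
Op 8: note_on(69): all voices busy, STEAL voice 3 (pitch 87, oldest) -> assign | voices=[82 74 66 69]
Op 9: note_off(69): free voice 3 | voices=[82 74 66 -]
Op 10: note_on(72): voice 3 is free -> assigned | voices=[82 74 66 72]
Op 11: note_off(82): free voice 0 | voices=[- 74 66 72]
Op 12: note_on(65): voice 0 is free -> assigned | voices=[65 74 66 72]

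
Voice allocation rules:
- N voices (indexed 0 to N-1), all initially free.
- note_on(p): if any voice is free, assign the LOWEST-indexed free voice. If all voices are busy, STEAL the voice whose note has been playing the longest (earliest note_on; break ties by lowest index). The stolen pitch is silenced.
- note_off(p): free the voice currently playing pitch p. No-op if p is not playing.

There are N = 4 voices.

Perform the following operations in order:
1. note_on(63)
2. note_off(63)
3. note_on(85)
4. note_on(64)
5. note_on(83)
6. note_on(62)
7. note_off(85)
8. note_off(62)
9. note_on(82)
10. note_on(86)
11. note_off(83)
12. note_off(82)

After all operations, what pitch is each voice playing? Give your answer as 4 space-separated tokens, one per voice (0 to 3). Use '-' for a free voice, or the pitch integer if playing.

Answer: - 64 - 86

Derivation:
Op 1: note_on(63): voice 0 is free -> assigned | voices=[63 - - -]
Op 2: note_off(63): free voice 0 | voices=[- - - -]
Op 3: note_on(85): voice 0 is free -> assigned | voices=[85 - - -]
Op 4: note_on(64): voice 1 is free -> assigned | voices=[85 64 - -]
Op 5: note_on(83): voice 2 is free -> assigned | voices=[85 64 83 -]
Op 6: note_on(62): voice 3 is free -> assigned | voices=[85 64 83 62]
Op 7: note_off(85): free voice 0 | voices=[- 64 83 62]
Op 8: note_off(62): free voice 3 | voices=[- 64 83 -]
Op 9: note_on(82): voice 0 is free -> assigned | voices=[82 64 83 -]
Op 10: note_on(86): voice 3 is free -> assigned | voices=[82 64 83 86]
Op 11: note_off(83): free voice 2 | voices=[82 64 - 86]
Op 12: note_off(82): free voice 0 | voices=[- 64 - 86]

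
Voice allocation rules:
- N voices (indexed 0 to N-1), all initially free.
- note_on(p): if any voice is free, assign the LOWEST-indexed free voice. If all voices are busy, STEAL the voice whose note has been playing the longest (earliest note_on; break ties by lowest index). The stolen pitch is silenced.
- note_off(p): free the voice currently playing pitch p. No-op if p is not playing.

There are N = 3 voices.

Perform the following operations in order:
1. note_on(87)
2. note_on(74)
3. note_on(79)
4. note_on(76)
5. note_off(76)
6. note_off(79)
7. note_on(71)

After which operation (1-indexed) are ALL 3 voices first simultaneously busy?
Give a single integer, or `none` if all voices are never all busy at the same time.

Answer: 3

Derivation:
Op 1: note_on(87): voice 0 is free -> assigned | voices=[87 - -]
Op 2: note_on(74): voice 1 is free -> assigned | voices=[87 74 -]
Op 3: note_on(79): voice 2 is free -> assigned | voices=[87 74 79]
Op 4: note_on(76): all voices busy, STEAL voice 0 (pitch 87, oldest) -> assign | voices=[76 74 79]
Op 5: note_off(76): free voice 0 | voices=[- 74 79]
Op 6: note_off(79): free voice 2 | voices=[- 74 -]
Op 7: note_on(71): voice 0 is free -> assigned | voices=[71 74 -]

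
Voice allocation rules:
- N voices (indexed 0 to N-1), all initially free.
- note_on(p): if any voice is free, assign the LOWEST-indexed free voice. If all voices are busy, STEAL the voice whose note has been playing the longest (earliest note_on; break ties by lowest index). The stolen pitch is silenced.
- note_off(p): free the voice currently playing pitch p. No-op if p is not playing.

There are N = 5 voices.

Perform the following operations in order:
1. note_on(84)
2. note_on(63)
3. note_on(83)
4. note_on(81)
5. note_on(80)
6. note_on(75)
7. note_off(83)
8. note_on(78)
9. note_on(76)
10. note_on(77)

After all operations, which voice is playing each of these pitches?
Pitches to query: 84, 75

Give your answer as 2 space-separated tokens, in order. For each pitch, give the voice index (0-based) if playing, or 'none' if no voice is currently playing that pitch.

Answer: none 0

Derivation:
Op 1: note_on(84): voice 0 is free -> assigned | voices=[84 - - - -]
Op 2: note_on(63): voice 1 is free -> assigned | voices=[84 63 - - -]
Op 3: note_on(83): voice 2 is free -> assigned | voices=[84 63 83 - -]
Op 4: note_on(81): voice 3 is free -> assigned | voices=[84 63 83 81 -]
Op 5: note_on(80): voice 4 is free -> assigned | voices=[84 63 83 81 80]
Op 6: note_on(75): all voices busy, STEAL voice 0 (pitch 84, oldest) -> assign | voices=[75 63 83 81 80]
Op 7: note_off(83): free voice 2 | voices=[75 63 - 81 80]
Op 8: note_on(78): voice 2 is free -> assigned | voices=[75 63 78 81 80]
Op 9: note_on(76): all voices busy, STEAL voice 1 (pitch 63, oldest) -> assign | voices=[75 76 78 81 80]
Op 10: note_on(77): all voices busy, STEAL voice 3 (pitch 81, oldest) -> assign | voices=[75 76 78 77 80]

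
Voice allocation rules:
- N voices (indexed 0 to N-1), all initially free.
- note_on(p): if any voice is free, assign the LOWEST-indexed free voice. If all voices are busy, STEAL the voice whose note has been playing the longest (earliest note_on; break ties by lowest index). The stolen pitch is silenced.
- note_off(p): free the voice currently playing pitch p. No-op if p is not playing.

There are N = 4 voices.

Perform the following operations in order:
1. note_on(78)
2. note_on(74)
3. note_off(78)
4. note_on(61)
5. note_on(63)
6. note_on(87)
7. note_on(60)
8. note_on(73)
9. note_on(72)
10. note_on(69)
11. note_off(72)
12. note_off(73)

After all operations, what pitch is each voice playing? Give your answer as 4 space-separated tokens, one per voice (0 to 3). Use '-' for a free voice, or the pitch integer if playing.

Answer: - 60 - 69

Derivation:
Op 1: note_on(78): voice 0 is free -> assigned | voices=[78 - - -]
Op 2: note_on(74): voice 1 is free -> assigned | voices=[78 74 - -]
Op 3: note_off(78): free voice 0 | voices=[- 74 - -]
Op 4: note_on(61): voice 0 is free -> assigned | voices=[61 74 - -]
Op 5: note_on(63): voice 2 is free -> assigned | voices=[61 74 63 -]
Op 6: note_on(87): voice 3 is free -> assigned | voices=[61 74 63 87]
Op 7: note_on(60): all voices busy, STEAL voice 1 (pitch 74, oldest) -> assign | voices=[61 60 63 87]
Op 8: note_on(73): all voices busy, STEAL voice 0 (pitch 61, oldest) -> assign | voices=[73 60 63 87]
Op 9: note_on(72): all voices busy, STEAL voice 2 (pitch 63, oldest) -> assign | voices=[73 60 72 87]
Op 10: note_on(69): all voices busy, STEAL voice 3 (pitch 87, oldest) -> assign | voices=[73 60 72 69]
Op 11: note_off(72): free voice 2 | voices=[73 60 - 69]
Op 12: note_off(73): free voice 0 | voices=[- 60 - 69]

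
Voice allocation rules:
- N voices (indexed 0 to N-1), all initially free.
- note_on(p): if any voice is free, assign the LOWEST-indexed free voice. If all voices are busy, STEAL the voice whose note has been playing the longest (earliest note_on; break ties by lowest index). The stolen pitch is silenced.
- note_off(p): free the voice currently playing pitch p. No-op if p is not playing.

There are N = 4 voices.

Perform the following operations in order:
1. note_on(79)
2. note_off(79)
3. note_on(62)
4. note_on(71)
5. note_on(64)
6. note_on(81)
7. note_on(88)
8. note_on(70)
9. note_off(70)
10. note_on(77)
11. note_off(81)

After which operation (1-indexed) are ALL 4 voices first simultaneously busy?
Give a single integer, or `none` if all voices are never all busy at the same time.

Answer: 6

Derivation:
Op 1: note_on(79): voice 0 is free -> assigned | voices=[79 - - -]
Op 2: note_off(79): free voice 0 | voices=[- - - -]
Op 3: note_on(62): voice 0 is free -> assigned | voices=[62 - - -]
Op 4: note_on(71): voice 1 is free -> assigned | voices=[62 71 - -]
Op 5: note_on(64): voice 2 is free -> assigned | voices=[62 71 64 -]
Op 6: note_on(81): voice 3 is free -> assigned | voices=[62 71 64 81]
Op 7: note_on(88): all voices busy, STEAL voice 0 (pitch 62, oldest) -> assign | voices=[88 71 64 81]
Op 8: note_on(70): all voices busy, STEAL voice 1 (pitch 71, oldest) -> assign | voices=[88 70 64 81]
Op 9: note_off(70): free voice 1 | voices=[88 - 64 81]
Op 10: note_on(77): voice 1 is free -> assigned | voices=[88 77 64 81]
Op 11: note_off(81): free voice 3 | voices=[88 77 64 -]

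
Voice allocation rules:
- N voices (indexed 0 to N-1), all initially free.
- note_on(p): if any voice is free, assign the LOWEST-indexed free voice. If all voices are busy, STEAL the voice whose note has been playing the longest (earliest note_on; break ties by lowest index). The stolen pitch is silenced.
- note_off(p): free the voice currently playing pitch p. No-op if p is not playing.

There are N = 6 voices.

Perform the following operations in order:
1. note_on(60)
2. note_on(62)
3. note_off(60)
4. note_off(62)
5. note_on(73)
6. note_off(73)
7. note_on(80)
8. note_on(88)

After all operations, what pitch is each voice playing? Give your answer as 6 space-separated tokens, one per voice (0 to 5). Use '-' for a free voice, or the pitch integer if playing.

Answer: 80 88 - - - -

Derivation:
Op 1: note_on(60): voice 0 is free -> assigned | voices=[60 - - - - -]
Op 2: note_on(62): voice 1 is free -> assigned | voices=[60 62 - - - -]
Op 3: note_off(60): free voice 0 | voices=[- 62 - - - -]
Op 4: note_off(62): free voice 1 | voices=[- - - - - -]
Op 5: note_on(73): voice 0 is free -> assigned | voices=[73 - - - - -]
Op 6: note_off(73): free voice 0 | voices=[- - - - - -]
Op 7: note_on(80): voice 0 is free -> assigned | voices=[80 - - - - -]
Op 8: note_on(88): voice 1 is free -> assigned | voices=[80 88 - - - -]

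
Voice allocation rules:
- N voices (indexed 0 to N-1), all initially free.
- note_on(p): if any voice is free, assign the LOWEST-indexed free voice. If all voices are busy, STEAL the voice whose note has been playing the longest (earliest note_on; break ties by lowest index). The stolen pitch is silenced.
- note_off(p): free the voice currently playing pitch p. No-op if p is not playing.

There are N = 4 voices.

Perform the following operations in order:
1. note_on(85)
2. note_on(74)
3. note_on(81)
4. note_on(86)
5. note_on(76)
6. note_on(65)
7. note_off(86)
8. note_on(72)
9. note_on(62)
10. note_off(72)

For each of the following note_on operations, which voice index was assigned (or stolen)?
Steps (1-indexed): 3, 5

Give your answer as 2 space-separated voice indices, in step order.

Op 1: note_on(85): voice 0 is free -> assigned | voices=[85 - - -]
Op 2: note_on(74): voice 1 is free -> assigned | voices=[85 74 - -]
Op 3: note_on(81): voice 2 is free -> assigned | voices=[85 74 81 -]
Op 4: note_on(86): voice 3 is free -> assigned | voices=[85 74 81 86]
Op 5: note_on(76): all voices busy, STEAL voice 0 (pitch 85, oldest) -> assign | voices=[76 74 81 86]
Op 6: note_on(65): all voices busy, STEAL voice 1 (pitch 74, oldest) -> assign | voices=[76 65 81 86]
Op 7: note_off(86): free voice 3 | voices=[76 65 81 -]
Op 8: note_on(72): voice 3 is free -> assigned | voices=[76 65 81 72]
Op 9: note_on(62): all voices busy, STEAL voice 2 (pitch 81, oldest) -> assign | voices=[76 65 62 72]
Op 10: note_off(72): free voice 3 | voices=[76 65 62 -]

Answer: 2 0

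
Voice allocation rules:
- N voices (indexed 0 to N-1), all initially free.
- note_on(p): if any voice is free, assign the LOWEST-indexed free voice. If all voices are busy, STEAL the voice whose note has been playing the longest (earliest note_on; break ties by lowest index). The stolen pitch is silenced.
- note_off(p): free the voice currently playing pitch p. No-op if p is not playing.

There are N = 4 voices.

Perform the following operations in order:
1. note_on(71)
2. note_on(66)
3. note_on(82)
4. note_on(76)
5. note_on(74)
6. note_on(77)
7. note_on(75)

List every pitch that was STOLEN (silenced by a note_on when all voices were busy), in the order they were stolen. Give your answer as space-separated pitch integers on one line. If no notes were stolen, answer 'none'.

Op 1: note_on(71): voice 0 is free -> assigned | voices=[71 - - -]
Op 2: note_on(66): voice 1 is free -> assigned | voices=[71 66 - -]
Op 3: note_on(82): voice 2 is free -> assigned | voices=[71 66 82 -]
Op 4: note_on(76): voice 3 is free -> assigned | voices=[71 66 82 76]
Op 5: note_on(74): all voices busy, STEAL voice 0 (pitch 71, oldest) -> assign | voices=[74 66 82 76]
Op 6: note_on(77): all voices busy, STEAL voice 1 (pitch 66, oldest) -> assign | voices=[74 77 82 76]
Op 7: note_on(75): all voices busy, STEAL voice 2 (pitch 82, oldest) -> assign | voices=[74 77 75 76]

Answer: 71 66 82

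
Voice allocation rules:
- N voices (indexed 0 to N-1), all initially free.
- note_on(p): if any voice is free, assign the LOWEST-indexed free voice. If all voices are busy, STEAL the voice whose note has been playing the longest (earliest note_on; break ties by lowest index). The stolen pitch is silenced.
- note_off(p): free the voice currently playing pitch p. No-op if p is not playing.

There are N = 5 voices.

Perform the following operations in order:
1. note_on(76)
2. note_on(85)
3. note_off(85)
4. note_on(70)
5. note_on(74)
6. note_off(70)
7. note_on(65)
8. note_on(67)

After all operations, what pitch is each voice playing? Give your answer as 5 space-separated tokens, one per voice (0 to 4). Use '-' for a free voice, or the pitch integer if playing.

Answer: 76 65 74 67 -

Derivation:
Op 1: note_on(76): voice 0 is free -> assigned | voices=[76 - - - -]
Op 2: note_on(85): voice 1 is free -> assigned | voices=[76 85 - - -]
Op 3: note_off(85): free voice 1 | voices=[76 - - - -]
Op 4: note_on(70): voice 1 is free -> assigned | voices=[76 70 - - -]
Op 5: note_on(74): voice 2 is free -> assigned | voices=[76 70 74 - -]
Op 6: note_off(70): free voice 1 | voices=[76 - 74 - -]
Op 7: note_on(65): voice 1 is free -> assigned | voices=[76 65 74 - -]
Op 8: note_on(67): voice 3 is free -> assigned | voices=[76 65 74 67 -]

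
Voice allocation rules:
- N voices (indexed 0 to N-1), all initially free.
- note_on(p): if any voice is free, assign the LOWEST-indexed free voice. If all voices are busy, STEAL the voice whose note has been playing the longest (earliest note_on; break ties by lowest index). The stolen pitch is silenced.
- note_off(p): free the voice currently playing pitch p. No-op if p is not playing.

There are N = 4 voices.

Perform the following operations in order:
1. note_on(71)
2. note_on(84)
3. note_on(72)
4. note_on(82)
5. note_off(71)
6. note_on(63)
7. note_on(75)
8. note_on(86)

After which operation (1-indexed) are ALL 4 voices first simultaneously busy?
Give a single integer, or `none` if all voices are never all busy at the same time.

Op 1: note_on(71): voice 0 is free -> assigned | voices=[71 - - -]
Op 2: note_on(84): voice 1 is free -> assigned | voices=[71 84 - -]
Op 3: note_on(72): voice 2 is free -> assigned | voices=[71 84 72 -]
Op 4: note_on(82): voice 3 is free -> assigned | voices=[71 84 72 82]
Op 5: note_off(71): free voice 0 | voices=[- 84 72 82]
Op 6: note_on(63): voice 0 is free -> assigned | voices=[63 84 72 82]
Op 7: note_on(75): all voices busy, STEAL voice 1 (pitch 84, oldest) -> assign | voices=[63 75 72 82]
Op 8: note_on(86): all voices busy, STEAL voice 2 (pitch 72, oldest) -> assign | voices=[63 75 86 82]

Answer: 4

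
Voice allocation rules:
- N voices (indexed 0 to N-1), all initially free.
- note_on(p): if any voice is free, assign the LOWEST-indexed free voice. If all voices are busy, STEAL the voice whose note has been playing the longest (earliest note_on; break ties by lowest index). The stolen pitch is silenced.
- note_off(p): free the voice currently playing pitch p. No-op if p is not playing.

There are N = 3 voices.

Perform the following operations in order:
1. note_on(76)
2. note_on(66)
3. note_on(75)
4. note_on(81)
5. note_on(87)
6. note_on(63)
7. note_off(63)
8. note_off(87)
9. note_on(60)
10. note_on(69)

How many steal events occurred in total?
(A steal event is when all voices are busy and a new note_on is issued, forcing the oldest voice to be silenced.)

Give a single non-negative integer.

Answer: 3

Derivation:
Op 1: note_on(76): voice 0 is free -> assigned | voices=[76 - -]
Op 2: note_on(66): voice 1 is free -> assigned | voices=[76 66 -]
Op 3: note_on(75): voice 2 is free -> assigned | voices=[76 66 75]
Op 4: note_on(81): all voices busy, STEAL voice 0 (pitch 76, oldest) -> assign | voices=[81 66 75]
Op 5: note_on(87): all voices busy, STEAL voice 1 (pitch 66, oldest) -> assign | voices=[81 87 75]
Op 6: note_on(63): all voices busy, STEAL voice 2 (pitch 75, oldest) -> assign | voices=[81 87 63]
Op 7: note_off(63): free voice 2 | voices=[81 87 -]
Op 8: note_off(87): free voice 1 | voices=[81 - -]
Op 9: note_on(60): voice 1 is free -> assigned | voices=[81 60 -]
Op 10: note_on(69): voice 2 is free -> assigned | voices=[81 60 69]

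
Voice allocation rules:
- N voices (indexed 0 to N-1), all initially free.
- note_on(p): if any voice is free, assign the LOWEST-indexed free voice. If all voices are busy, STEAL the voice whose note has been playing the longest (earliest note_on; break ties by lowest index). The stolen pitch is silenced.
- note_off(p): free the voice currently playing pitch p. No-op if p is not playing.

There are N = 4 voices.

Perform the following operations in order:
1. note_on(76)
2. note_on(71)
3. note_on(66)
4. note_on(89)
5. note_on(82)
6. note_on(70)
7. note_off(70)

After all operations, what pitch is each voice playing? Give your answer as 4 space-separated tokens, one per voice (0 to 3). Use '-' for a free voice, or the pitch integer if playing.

Op 1: note_on(76): voice 0 is free -> assigned | voices=[76 - - -]
Op 2: note_on(71): voice 1 is free -> assigned | voices=[76 71 - -]
Op 3: note_on(66): voice 2 is free -> assigned | voices=[76 71 66 -]
Op 4: note_on(89): voice 3 is free -> assigned | voices=[76 71 66 89]
Op 5: note_on(82): all voices busy, STEAL voice 0 (pitch 76, oldest) -> assign | voices=[82 71 66 89]
Op 6: note_on(70): all voices busy, STEAL voice 1 (pitch 71, oldest) -> assign | voices=[82 70 66 89]
Op 7: note_off(70): free voice 1 | voices=[82 - 66 89]

Answer: 82 - 66 89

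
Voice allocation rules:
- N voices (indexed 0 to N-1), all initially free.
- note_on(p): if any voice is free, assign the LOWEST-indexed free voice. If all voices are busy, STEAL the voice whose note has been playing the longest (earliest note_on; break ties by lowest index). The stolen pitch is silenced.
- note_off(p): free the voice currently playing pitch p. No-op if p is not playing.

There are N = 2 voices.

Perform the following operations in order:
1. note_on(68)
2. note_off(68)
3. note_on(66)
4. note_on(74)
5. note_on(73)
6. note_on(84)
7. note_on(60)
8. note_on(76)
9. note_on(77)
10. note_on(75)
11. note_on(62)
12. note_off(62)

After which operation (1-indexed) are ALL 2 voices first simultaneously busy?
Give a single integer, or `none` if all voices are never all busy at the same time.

Op 1: note_on(68): voice 0 is free -> assigned | voices=[68 -]
Op 2: note_off(68): free voice 0 | voices=[- -]
Op 3: note_on(66): voice 0 is free -> assigned | voices=[66 -]
Op 4: note_on(74): voice 1 is free -> assigned | voices=[66 74]
Op 5: note_on(73): all voices busy, STEAL voice 0 (pitch 66, oldest) -> assign | voices=[73 74]
Op 6: note_on(84): all voices busy, STEAL voice 1 (pitch 74, oldest) -> assign | voices=[73 84]
Op 7: note_on(60): all voices busy, STEAL voice 0 (pitch 73, oldest) -> assign | voices=[60 84]
Op 8: note_on(76): all voices busy, STEAL voice 1 (pitch 84, oldest) -> assign | voices=[60 76]
Op 9: note_on(77): all voices busy, STEAL voice 0 (pitch 60, oldest) -> assign | voices=[77 76]
Op 10: note_on(75): all voices busy, STEAL voice 1 (pitch 76, oldest) -> assign | voices=[77 75]
Op 11: note_on(62): all voices busy, STEAL voice 0 (pitch 77, oldest) -> assign | voices=[62 75]
Op 12: note_off(62): free voice 0 | voices=[- 75]

Answer: 4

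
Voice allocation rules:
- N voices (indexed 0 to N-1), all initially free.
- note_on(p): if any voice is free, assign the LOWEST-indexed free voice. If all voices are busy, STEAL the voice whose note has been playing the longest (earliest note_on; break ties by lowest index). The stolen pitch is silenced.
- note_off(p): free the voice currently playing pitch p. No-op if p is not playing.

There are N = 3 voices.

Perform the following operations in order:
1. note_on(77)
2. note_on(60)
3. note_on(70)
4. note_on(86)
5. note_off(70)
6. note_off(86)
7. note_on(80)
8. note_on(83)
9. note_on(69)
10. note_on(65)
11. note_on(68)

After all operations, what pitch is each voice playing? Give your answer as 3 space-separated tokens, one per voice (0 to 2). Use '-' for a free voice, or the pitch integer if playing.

Op 1: note_on(77): voice 0 is free -> assigned | voices=[77 - -]
Op 2: note_on(60): voice 1 is free -> assigned | voices=[77 60 -]
Op 3: note_on(70): voice 2 is free -> assigned | voices=[77 60 70]
Op 4: note_on(86): all voices busy, STEAL voice 0 (pitch 77, oldest) -> assign | voices=[86 60 70]
Op 5: note_off(70): free voice 2 | voices=[86 60 -]
Op 6: note_off(86): free voice 0 | voices=[- 60 -]
Op 7: note_on(80): voice 0 is free -> assigned | voices=[80 60 -]
Op 8: note_on(83): voice 2 is free -> assigned | voices=[80 60 83]
Op 9: note_on(69): all voices busy, STEAL voice 1 (pitch 60, oldest) -> assign | voices=[80 69 83]
Op 10: note_on(65): all voices busy, STEAL voice 0 (pitch 80, oldest) -> assign | voices=[65 69 83]
Op 11: note_on(68): all voices busy, STEAL voice 2 (pitch 83, oldest) -> assign | voices=[65 69 68]

Answer: 65 69 68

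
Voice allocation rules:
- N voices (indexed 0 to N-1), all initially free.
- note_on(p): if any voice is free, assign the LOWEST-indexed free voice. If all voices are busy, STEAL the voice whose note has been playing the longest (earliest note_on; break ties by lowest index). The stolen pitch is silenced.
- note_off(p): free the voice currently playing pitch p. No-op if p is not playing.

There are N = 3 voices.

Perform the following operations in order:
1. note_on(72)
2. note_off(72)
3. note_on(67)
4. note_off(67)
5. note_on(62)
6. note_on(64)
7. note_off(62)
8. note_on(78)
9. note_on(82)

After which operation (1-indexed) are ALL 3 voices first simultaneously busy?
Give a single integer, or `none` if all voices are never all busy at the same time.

Answer: 9

Derivation:
Op 1: note_on(72): voice 0 is free -> assigned | voices=[72 - -]
Op 2: note_off(72): free voice 0 | voices=[- - -]
Op 3: note_on(67): voice 0 is free -> assigned | voices=[67 - -]
Op 4: note_off(67): free voice 0 | voices=[- - -]
Op 5: note_on(62): voice 0 is free -> assigned | voices=[62 - -]
Op 6: note_on(64): voice 1 is free -> assigned | voices=[62 64 -]
Op 7: note_off(62): free voice 0 | voices=[- 64 -]
Op 8: note_on(78): voice 0 is free -> assigned | voices=[78 64 -]
Op 9: note_on(82): voice 2 is free -> assigned | voices=[78 64 82]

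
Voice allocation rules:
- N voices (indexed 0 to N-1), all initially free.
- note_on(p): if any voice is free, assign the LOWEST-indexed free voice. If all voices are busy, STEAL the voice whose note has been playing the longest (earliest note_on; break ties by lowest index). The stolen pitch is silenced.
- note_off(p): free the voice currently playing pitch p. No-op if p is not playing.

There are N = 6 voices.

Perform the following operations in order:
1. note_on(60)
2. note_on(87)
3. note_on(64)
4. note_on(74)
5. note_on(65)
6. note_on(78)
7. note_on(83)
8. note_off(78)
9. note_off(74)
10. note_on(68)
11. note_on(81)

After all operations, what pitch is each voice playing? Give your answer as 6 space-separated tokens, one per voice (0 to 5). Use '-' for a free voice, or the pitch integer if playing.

Answer: 83 87 64 68 65 81

Derivation:
Op 1: note_on(60): voice 0 is free -> assigned | voices=[60 - - - - -]
Op 2: note_on(87): voice 1 is free -> assigned | voices=[60 87 - - - -]
Op 3: note_on(64): voice 2 is free -> assigned | voices=[60 87 64 - - -]
Op 4: note_on(74): voice 3 is free -> assigned | voices=[60 87 64 74 - -]
Op 5: note_on(65): voice 4 is free -> assigned | voices=[60 87 64 74 65 -]
Op 6: note_on(78): voice 5 is free -> assigned | voices=[60 87 64 74 65 78]
Op 7: note_on(83): all voices busy, STEAL voice 0 (pitch 60, oldest) -> assign | voices=[83 87 64 74 65 78]
Op 8: note_off(78): free voice 5 | voices=[83 87 64 74 65 -]
Op 9: note_off(74): free voice 3 | voices=[83 87 64 - 65 -]
Op 10: note_on(68): voice 3 is free -> assigned | voices=[83 87 64 68 65 -]
Op 11: note_on(81): voice 5 is free -> assigned | voices=[83 87 64 68 65 81]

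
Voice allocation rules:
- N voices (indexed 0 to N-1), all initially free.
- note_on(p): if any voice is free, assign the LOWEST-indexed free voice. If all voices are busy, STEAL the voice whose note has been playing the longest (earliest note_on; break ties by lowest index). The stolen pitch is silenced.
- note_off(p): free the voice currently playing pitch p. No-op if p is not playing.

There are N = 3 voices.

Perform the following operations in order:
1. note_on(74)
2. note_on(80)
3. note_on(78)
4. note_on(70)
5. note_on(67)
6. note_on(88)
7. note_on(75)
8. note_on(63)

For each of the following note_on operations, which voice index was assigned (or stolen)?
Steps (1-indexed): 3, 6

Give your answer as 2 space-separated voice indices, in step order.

Answer: 2 2

Derivation:
Op 1: note_on(74): voice 0 is free -> assigned | voices=[74 - -]
Op 2: note_on(80): voice 1 is free -> assigned | voices=[74 80 -]
Op 3: note_on(78): voice 2 is free -> assigned | voices=[74 80 78]
Op 4: note_on(70): all voices busy, STEAL voice 0 (pitch 74, oldest) -> assign | voices=[70 80 78]
Op 5: note_on(67): all voices busy, STEAL voice 1 (pitch 80, oldest) -> assign | voices=[70 67 78]
Op 6: note_on(88): all voices busy, STEAL voice 2 (pitch 78, oldest) -> assign | voices=[70 67 88]
Op 7: note_on(75): all voices busy, STEAL voice 0 (pitch 70, oldest) -> assign | voices=[75 67 88]
Op 8: note_on(63): all voices busy, STEAL voice 1 (pitch 67, oldest) -> assign | voices=[75 63 88]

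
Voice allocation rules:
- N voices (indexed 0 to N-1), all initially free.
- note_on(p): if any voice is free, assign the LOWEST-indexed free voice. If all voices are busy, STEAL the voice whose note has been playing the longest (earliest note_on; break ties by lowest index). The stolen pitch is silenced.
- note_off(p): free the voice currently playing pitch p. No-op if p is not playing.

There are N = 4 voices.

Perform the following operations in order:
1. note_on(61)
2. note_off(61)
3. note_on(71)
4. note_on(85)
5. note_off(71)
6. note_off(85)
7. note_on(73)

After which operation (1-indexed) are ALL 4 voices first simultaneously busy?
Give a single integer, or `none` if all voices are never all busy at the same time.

Answer: none

Derivation:
Op 1: note_on(61): voice 0 is free -> assigned | voices=[61 - - -]
Op 2: note_off(61): free voice 0 | voices=[- - - -]
Op 3: note_on(71): voice 0 is free -> assigned | voices=[71 - - -]
Op 4: note_on(85): voice 1 is free -> assigned | voices=[71 85 - -]
Op 5: note_off(71): free voice 0 | voices=[- 85 - -]
Op 6: note_off(85): free voice 1 | voices=[- - - -]
Op 7: note_on(73): voice 0 is free -> assigned | voices=[73 - - -]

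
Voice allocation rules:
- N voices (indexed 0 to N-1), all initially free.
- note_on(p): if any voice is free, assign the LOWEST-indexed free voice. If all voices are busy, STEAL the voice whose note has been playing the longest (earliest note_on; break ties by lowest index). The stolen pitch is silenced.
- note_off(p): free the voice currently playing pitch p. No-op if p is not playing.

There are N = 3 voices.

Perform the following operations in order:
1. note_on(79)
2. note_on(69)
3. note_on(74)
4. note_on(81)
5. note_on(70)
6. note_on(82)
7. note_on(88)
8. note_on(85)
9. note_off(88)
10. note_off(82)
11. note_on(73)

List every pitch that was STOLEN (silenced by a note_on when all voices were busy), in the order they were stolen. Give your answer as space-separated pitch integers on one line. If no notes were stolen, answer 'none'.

Op 1: note_on(79): voice 0 is free -> assigned | voices=[79 - -]
Op 2: note_on(69): voice 1 is free -> assigned | voices=[79 69 -]
Op 3: note_on(74): voice 2 is free -> assigned | voices=[79 69 74]
Op 4: note_on(81): all voices busy, STEAL voice 0 (pitch 79, oldest) -> assign | voices=[81 69 74]
Op 5: note_on(70): all voices busy, STEAL voice 1 (pitch 69, oldest) -> assign | voices=[81 70 74]
Op 6: note_on(82): all voices busy, STEAL voice 2 (pitch 74, oldest) -> assign | voices=[81 70 82]
Op 7: note_on(88): all voices busy, STEAL voice 0 (pitch 81, oldest) -> assign | voices=[88 70 82]
Op 8: note_on(85): all voices busy, STEAL voice 1 (pitch 70, oldest) -> assign | voices=[88 85 82]
Op 9: note_off(88): free voice 0 | voices=[- 85 82]
Op 10: note_off(82): free voice 2 | voices=[- 85 -]
Op 11: note_on(73): voice 0 is free -> assigned | voices=[73 85 -]

Answer: 79 69 74 81 70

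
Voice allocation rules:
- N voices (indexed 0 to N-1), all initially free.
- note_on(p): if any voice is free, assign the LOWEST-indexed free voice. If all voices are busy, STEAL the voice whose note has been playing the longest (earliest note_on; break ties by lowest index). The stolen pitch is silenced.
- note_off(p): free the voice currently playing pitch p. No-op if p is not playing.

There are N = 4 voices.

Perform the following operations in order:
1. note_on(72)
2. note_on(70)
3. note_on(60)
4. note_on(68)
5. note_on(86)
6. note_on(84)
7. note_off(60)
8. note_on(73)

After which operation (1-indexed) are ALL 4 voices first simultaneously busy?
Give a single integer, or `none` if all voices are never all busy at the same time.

Op 1: note_on(72): voice 0 is free -> assigned | voices=[72 - - -]
Op 2: note_on(70): voice 1 is free -> assigned | voices=[72 70 - -]
Op 3: note_on(60): voice 2 is free -> assigned | voices=[72 70 60 -]
Op 4: note_on(68): voice 3 is free -> assigned | voices=[72 70 60 68]
Op 5: note_on(86): all voices busy, STEAL voice 0 (pitch 72, oldest) -> assign | voices=[86 70 60 68]
Op 6: note_on(84): all voices busy, STEAL voice 1 (pitch 70, oldest) -> assign | voices=[86 84 60 68]
Op 7: note_off(60): free voice 2 | voices=[86 84 - 68]
Op 8: note_on(73): voice 2 is free -> assigned | voices=[86 84 73 68]

Answer: 4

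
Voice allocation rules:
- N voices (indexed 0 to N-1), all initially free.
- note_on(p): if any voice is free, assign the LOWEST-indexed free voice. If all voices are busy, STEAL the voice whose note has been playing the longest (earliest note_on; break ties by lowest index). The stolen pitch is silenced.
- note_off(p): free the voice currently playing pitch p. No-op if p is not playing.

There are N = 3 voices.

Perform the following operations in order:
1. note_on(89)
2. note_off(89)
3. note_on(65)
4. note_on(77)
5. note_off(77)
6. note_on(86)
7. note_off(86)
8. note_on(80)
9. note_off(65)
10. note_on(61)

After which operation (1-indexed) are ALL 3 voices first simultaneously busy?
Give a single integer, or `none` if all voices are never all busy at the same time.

Answer: none

Derivation:
Op 1: note_on(89): voice 0 is free -> assigned | voices=[89 - -]
Op 2: note_off(89): free voice 0 | voices=[- - -]
Op 3: note_on(65): voice 0 is free -> assigned | voices=[65 - -]
Op 4: note_on(77): voice 1 is free -> assigned | voices=[65 77 -]
Op 5: note_off(77): free voice 1 | voices=[65 - -]
Op 6: note_on(86): voice 1 is free -> assigned | voices=[65 86 -]
Op 7: note_off(86): free voice 1 | voices=[65 - -]
Op 8: note_on(80): voice 1 is free -> assigned | voices=[65 80 -]
Op 9: note_off(65): free voice 0 | voices=[- 80 -]
Op 10: note_on(61): voice 0 is free -> assigned | voices=[61 80 -]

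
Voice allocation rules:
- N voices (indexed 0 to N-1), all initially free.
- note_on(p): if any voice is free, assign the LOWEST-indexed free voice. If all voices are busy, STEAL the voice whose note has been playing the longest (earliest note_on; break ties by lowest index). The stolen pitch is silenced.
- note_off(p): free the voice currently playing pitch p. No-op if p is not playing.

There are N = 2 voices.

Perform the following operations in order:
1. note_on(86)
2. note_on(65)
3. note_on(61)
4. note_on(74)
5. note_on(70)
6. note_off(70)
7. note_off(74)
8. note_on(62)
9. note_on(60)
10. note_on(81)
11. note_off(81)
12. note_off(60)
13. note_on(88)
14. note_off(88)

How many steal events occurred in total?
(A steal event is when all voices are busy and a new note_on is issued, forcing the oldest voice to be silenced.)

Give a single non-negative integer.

Answer: 4

Derivation:
Op 1: note_on(86): voice 0 is free -> assigned | voices=[86 -]
Op 2: note_on(65): voice 1 is free -> assigned | voices=[86 65]
Op 3: note_on(61): all voices busy, STEAL voice 0 (pitch 86, oldest) -> assign | voices=[61 65]
Op 4: note_on(74): all voices busy, STEAL voice 1 (pitch 65, oldest) -> assign | voices=[61 74]
Op 5: note_on(70): all voices busy, STEAL voice 0 (pitch 61, oldest) -> assign | voices=[70 74]
Op 6: note_off(70): free voice 0 | voices=[- 74]
Op 7: note_off(74): free voice 1 | voices=[- -]
Op 8: note_on(62): voice 0 is free -> assigned | voices=[62 -]
Op 9: note_on(60): voice 1 is free -> assigned | voices=[62 60]
Op 10: note_on(81): all voices busy, STEAL voice 0 (pitch 62, oldest) -> assign | voices=[81 60]
Op 11: note_off(81): free voice 0 | voices=[- 60]
Op 12: note_off(60): free voice 1 | voices=[- -]
Op 13: note_on(88): voice 0 is free -> assigned | voices=[88 -]
Op 14: note_off(88): free voice 0 | voices=[- -]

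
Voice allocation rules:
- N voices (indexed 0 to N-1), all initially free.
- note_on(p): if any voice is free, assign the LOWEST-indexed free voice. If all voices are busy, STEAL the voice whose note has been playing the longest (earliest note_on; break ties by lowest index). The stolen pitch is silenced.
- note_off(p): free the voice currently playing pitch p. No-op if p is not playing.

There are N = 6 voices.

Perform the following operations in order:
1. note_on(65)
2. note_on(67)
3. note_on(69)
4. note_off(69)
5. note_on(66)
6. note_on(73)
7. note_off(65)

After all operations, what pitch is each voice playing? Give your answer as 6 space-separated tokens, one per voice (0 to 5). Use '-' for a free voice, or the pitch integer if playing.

Op 1: note_on(65): voice 0 is free -> assigned | voices=[65 - - - - -]
Op 2: note_on(67): voice 1 is free -> assigned | voices=[65 67 - - - -]
Op 3: note_on(69): voice 2 is free -> assigned | voices=[65 67 69 - - -]
Op 4: note_off(69): free voice 2 | voices=[65 67 - - - -]
Op 5: note_on(66): voice 2 is free -> assigned | voices=[65 67 66 - - -]
Op 6: note_on(73): voice 3 is free -> assigned | voices=[65 67 66 73 - -]
Op 7: note_off(65): free voice 0 | voices=[- 67 66 73 - -]

Answer: - 67 66 73 - -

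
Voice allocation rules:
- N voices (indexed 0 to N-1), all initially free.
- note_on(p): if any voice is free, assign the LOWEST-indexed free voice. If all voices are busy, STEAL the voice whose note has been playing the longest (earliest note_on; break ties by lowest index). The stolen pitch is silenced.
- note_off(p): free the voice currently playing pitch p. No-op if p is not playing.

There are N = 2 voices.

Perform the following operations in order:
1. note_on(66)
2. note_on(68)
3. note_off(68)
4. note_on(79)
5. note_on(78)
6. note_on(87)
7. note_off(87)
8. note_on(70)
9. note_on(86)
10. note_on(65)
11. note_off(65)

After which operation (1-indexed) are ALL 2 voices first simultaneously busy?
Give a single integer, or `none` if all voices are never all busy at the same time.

Answer: 2

Derivation:
Op 1: note_on(66): voice 0 is free -> assigned | voices=[66 -]
Op 2: note_on(68): voice 1 is free -> assigned | voices=[66 68]
Op 3: note_off(68): free voice 1 | voices=[66 -]
Op 4: note_on(79): voice 1 is free -> assigned | voices=[66 79]
Op 5: note_on(78): all voices busy, STEAL voice 0 (pitch 66, oldest) -> assign | voices=[78 79]
Op 6: note_on(87): all voices busy, STEAL voice 1 (pitch 79, oldest) -> assign | voices=[78 87]
Op 7: note_off(87): free voice 1 | voices=[78 -]
Op 8: note_on(70): voice 1 is free -> assigned | voices=[78 70]
Op 9: note_on(86): all voices busy, STEAL voice 0 (pitch 78, oldest) -> assign | voices=[86 70]
Op 10: note_on(65): all voices busy, STEAL voice 1 (pitch 70, oldest) -> assign | voices=[86 65]
Op 11: note_off(65): free voice 1 | voices=[86 -]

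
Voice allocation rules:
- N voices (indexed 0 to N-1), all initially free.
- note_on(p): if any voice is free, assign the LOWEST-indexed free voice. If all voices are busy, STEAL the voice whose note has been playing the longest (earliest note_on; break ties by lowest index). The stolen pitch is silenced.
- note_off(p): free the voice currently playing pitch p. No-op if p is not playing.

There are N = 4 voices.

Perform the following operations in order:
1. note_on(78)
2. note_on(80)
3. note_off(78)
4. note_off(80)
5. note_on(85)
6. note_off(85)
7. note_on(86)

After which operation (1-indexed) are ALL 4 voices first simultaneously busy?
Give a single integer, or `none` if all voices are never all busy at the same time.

Answer: none

Derivation:
Op 1: note_on(78): voice 0 is free -> assigned | voices=[78 - - -]
Op 2: note_on(80): voice 1 is free -> assigned | voices=[78 80 - -]
Op 3: note_off(78): free voice 0 | voices=[- 80 - -]
Op 4: note_off(80): free voice 1 | voices=[- - - -]
Op 5: note_on(85): voice 0 is free -> assigned | voices=[85 - - -]
Op 6: note_off(85): free voice 0 | voices=[- - - -]
Op 7: note_on(86): voice 0 is free -> assigned | voices=[86 - - -]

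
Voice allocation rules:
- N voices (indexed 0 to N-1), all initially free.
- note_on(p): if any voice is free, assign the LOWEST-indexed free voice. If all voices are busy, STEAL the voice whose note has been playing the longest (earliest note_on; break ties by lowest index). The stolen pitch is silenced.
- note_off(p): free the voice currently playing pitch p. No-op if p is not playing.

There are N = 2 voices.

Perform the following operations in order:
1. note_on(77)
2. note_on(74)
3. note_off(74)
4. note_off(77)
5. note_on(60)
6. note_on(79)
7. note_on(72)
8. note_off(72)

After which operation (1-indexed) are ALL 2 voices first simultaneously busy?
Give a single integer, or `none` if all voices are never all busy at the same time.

Op 1: note_on(77): voice 0 is free -> assigned | voices=[77 -]
Op 2: note_on(74): voice 1 is free -> assigned | voices=[77 74]
Op 3: note_off(74): free voice 1 | voices=[77 -]
Op 4: note_off(77): free voice 0 | voices=[- -]
Op 5: note_on(60): voice 0 is free -> assigned | voices=[60 -]
Op 6: note_on(79): voice 1 is free -> assigned | voices=[60 79]
Op 7: note_on(72): all voices busy, STEAL voice 0 (pitch 60, oldest) -> assign | voices=[72 79]
Op 8: note_off(72): free voice 0 | voices=[- 79]

Answer: 2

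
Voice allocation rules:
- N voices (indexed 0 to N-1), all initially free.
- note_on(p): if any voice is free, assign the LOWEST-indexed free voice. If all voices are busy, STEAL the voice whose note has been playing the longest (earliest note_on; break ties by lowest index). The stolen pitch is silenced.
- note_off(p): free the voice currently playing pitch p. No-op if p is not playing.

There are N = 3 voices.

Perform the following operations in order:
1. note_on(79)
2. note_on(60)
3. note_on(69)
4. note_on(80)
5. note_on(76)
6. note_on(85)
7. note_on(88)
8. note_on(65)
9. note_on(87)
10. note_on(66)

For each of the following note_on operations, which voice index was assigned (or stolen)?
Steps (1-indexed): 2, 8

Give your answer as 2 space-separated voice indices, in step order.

Op 1: note_on(79): voice 0 is free -> assigned | voices=[79 - -]
Op 2: note_on(60): voice 1 is free -> assigned | voices=[79 60 -]
Op 3: note_on(69): voice 2 is free -> assigned | voices=[79 60 69]
Op 4: note_on(80): all voices busy, STEAL voice 0 (pitch 79, oldest) -> assign | voices=[80 60 69]
Op 5: note_on(76): all voices busy, STEAL voice 1 (pitch 60, oldest) -> assign | voices=[80 76 69]
Op 6: note_on(85): all voices busy, STEAL voice 2 (pitch 69, oldest) -> assign | voices=[80 76 85]
Op 7: note_on(88): all voices busy, STEAL voice 0 (pitch 80, oldest) -> assign | voices=[88 76 85]
Op 8: note_on(65): all voices busy, STEAL voice 1 (pitch 76, oldest) -> assign | voices=[88 65 85]
Op 9: note_on(87): all voices busy, STEAL voice 2 (pitch 85, oldest) -> assign | voices=[88 65 87]
Op 10: note_on(66): all voices busy, STEAL voice 0 (pitch 88, oldest) -> assign | voices=[66 65 87]

Answer: 1 1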